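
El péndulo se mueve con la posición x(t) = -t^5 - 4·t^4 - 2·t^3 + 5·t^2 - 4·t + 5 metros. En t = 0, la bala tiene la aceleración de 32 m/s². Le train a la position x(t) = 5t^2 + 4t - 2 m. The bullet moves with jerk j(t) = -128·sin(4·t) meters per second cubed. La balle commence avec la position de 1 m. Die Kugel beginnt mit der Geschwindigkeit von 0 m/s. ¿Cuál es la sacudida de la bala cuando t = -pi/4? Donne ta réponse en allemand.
Aus der Gleichung für den Ruck j(t) = -128·sin(4·t), setzen wir t = -pi/4 ein und erhalten j = 0.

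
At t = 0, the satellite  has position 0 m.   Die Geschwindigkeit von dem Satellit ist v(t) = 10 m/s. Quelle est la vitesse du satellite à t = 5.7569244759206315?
En utilisant v(t) = 10 et en substituant t = 5.7569244759206315, nous trouvons v = 10.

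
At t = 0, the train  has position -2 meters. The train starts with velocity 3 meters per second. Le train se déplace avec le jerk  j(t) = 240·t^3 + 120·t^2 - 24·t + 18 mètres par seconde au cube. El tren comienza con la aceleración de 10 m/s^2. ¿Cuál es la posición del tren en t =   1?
Debemos encontrar la integral de nuestra ecuación de la sacudida j(t) = 240·t^3 + 120·t^2 - 24·t + 18 3 veces. La antiderivada de la sacudida, con a(0) = 10, da la aceleración: a(t) = 60·t^4 + 40·t^3 - 12·t^2 + 18·t + 10. Integrando la aceleración y usando la condición inicial v(0) = 3, obtenemos v(t) = 12·t^5 + 10·t^4 - 4·t^3 + 9·t^2 + 10·t + 3. Integrando la velocidad y usando la condición inicial x(0) = -2, obtenemos x(t) = 2·t^6 + 2·t^5 - t^4 + 3·t^3 + 5·t^2 + 3·t - 2. De la ecuación de la posición x(t) = 2·t^6 + 2·t^5 - t^4 + 3·t^3 + 5·t^2 + 3·t - 2, sustituimos t = 1 para obtener x = 12.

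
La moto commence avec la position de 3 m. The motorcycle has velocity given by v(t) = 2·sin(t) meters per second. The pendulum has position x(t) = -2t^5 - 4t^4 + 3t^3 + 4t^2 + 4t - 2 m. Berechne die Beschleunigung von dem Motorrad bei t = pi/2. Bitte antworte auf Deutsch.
Wir müssen unsere Gleichung für die Geschwindigkeit v(t) = 2·sin(t) 1-mal ableiten. Die Ableitung von der Geschwindigkeit ergibt die Beschleunigung: a(t) = 2·cos(t). Wir haben die Beschleunigung a(t) = 2·cos(t). Durch Einsetzen von t = pi/2: a(pi/2) = 0.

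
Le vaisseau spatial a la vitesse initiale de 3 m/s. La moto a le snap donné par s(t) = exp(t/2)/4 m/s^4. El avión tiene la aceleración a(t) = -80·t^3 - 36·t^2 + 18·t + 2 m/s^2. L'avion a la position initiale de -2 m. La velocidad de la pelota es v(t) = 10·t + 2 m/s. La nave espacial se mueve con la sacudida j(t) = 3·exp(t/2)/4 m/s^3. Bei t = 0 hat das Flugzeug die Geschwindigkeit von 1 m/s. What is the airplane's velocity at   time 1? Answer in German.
Wir müssen das Integral unserer Gleichung für die Beschleunigung a(t) = -80·t^3 - 36·t^2 + 18·t + 2 1-mal finden. Die Stammfunktion von der Beschleunigung ist die Geschwindigkeit. Mit v(0) = 1 erhalten wir v(t) = -20·t^4 - 12·t^3 + 9·t^2 + 2·t + 1. Mit v(t) = -20·t^4 - 12·t^3 + 9·t^2 + 2·t + 1 und Einsetzen von t = 1, finden wir v = -20.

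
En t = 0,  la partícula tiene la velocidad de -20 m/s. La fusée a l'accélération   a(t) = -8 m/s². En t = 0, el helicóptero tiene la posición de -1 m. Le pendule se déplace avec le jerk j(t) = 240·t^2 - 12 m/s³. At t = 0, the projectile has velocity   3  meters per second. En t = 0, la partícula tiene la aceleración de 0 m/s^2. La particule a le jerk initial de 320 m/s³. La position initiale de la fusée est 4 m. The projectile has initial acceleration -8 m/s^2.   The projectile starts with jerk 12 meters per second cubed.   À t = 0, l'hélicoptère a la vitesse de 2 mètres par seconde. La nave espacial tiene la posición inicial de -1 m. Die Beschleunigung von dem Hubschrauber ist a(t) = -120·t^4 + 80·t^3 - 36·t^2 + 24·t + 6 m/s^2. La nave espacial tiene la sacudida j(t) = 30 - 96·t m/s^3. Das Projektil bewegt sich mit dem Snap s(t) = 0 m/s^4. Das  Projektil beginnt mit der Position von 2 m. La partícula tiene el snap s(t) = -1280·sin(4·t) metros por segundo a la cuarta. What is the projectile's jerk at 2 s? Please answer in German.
Wir müssen die Stammfunktion unserer Gleichung für den Snap s(t) = 0 1-mal finden. Mit ∫s(t)dt und Anwendung von j(0) = 12, finden wir j(t) = 12. Aus der Gleichung für den Ruck j(t) = 12, setzen wir t = 2 ein und erhalten j = 12.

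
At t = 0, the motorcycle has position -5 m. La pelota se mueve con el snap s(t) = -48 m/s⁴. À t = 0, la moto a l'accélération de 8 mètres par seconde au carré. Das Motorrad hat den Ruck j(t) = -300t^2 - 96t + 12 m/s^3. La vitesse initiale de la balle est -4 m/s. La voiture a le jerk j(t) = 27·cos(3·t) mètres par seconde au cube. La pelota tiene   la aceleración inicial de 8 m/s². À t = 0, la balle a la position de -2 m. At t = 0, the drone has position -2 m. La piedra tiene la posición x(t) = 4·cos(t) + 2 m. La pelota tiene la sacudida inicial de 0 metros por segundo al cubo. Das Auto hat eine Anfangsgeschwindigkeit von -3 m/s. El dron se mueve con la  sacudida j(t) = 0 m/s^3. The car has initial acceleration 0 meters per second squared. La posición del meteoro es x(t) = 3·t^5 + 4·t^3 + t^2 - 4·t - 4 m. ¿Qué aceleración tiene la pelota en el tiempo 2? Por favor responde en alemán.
Um dies zu lösen, müssen wir 2 Integrale unserer Gleichung für den Snap s(t) = -48 finden. Die Stammfunktion von dem Snap, mit j(0) = 0, ergibt den Ruck: j(t) = -48·t. Die Stammfunktion von dem Ruck ist die Beschleunigung. Mit a(0) = 8 erhalten wir a(t) = 8 - 24·t^2. Mit a(t) = 8 - 24·t^2 und Einsetzen von t = 2, finden wir a = -88.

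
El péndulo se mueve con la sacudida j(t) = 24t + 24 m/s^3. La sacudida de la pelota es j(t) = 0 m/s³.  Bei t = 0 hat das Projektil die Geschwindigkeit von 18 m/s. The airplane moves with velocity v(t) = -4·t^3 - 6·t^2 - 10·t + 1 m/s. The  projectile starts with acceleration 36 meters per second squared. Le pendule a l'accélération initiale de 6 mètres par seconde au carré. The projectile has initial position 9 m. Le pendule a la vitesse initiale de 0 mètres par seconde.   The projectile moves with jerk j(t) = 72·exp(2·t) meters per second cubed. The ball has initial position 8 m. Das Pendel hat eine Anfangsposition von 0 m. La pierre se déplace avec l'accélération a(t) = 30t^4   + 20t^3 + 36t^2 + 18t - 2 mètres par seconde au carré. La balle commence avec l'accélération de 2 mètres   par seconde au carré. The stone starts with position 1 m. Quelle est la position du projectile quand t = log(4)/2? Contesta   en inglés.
We need to integrate our jerk equation j(t) = 72·exp(2·t) 3 times. Taking ∫j(t)dt and applying a(0) = 36, we find a(t) = 36·exp(2·t). The integral of acceleration is velocity. Using v(0) = 18, we get v(t) = 18·exp(2·t). Taking ∫v(t)dt and applying x(0) = 9, we find x(t) = 9·exp(2·t). Using x(t) = 9·exp(2·t) and substituting t = log(4)/2, we find x = 36.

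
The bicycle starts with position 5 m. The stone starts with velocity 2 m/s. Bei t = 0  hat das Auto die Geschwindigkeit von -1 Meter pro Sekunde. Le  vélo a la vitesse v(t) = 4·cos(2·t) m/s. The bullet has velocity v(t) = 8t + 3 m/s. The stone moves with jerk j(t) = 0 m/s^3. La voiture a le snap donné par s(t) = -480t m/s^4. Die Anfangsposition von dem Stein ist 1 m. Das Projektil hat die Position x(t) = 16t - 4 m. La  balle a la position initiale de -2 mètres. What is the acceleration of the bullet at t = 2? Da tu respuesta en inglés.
Starting from velocity v(t) = 8·t + 3, we take 1 derivative. Differentiating velocity, we get acceleration: a(t) = 8. Using a(t) = 8 and substituting t = 2, we find a = 8.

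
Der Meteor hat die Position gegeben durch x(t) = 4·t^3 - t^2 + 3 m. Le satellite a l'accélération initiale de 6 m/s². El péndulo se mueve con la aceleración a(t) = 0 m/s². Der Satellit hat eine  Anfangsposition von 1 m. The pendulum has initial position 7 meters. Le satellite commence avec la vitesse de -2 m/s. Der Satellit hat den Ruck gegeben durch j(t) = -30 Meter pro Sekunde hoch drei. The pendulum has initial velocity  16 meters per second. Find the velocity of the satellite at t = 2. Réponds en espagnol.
Partiendo de la sacudida j(t) = -30, tomamos 2 antiderivadas. La integral de la sacudida, con a(0) = 6, da la aceleración: a(t) = 6 - 30·t. La integral de la aceleración, con v(0) = -2, da la velocidad: v(t) = -15·t^2 + 6·t - 2. De la ecuación de la velocidad v(t) = -15·t^2 + 6·t - 2, sustituimos t = 2 para obtener v = -50.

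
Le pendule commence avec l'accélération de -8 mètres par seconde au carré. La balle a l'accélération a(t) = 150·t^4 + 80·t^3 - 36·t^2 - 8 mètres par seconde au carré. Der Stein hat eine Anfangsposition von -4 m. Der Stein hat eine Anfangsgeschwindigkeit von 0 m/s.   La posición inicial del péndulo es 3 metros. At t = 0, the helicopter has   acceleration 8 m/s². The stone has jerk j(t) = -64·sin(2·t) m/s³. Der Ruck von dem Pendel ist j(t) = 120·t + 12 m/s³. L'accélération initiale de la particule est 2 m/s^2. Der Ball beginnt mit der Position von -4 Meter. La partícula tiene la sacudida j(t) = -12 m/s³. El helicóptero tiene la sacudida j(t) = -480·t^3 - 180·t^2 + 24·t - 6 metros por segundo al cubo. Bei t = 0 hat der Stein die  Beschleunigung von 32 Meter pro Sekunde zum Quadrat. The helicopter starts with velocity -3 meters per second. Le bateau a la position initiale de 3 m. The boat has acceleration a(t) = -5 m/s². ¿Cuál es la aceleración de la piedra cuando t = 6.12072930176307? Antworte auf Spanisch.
Partiendo de la sacudida j(t) = -64·sin(2·t), tomamos 1 antiderivada. La antiderivada de la sacudida es la aceleración. Usando a(0) = 32, obtenemos a(t) = 32·cos(2·t). De la ecuación de la aceleración a(t) = 32·cos(2·t), sustituimos t = 6.12072930176307 para obtener a = 30.3257221907345.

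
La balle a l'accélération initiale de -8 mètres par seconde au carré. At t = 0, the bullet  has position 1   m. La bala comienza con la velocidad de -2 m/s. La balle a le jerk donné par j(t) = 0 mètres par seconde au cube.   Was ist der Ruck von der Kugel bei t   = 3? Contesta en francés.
Nous avons le jerk j(t) = 0. En substituant t = 3: j(3) = 0.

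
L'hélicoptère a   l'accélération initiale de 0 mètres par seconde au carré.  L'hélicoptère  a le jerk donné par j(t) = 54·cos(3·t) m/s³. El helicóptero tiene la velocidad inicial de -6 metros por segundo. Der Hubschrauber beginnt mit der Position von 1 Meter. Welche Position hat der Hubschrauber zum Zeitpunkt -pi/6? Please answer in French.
En partant du jerk j(t) = 54·cos(3·t), nous prenons 3 intégrales. La primitive du jerk, avec a(0) = 0, donne l'accélération: a(t) = 18·sin(3·t). La primitive de l'accélération, avec v(0) = -6, donne la vitesse: v(t) = -6·cos(3·t). L'intégrale de la vitesse, avec x(0) = 1, donne la position: x(t) = 1 - 2·sin(3·t). En utilisant x(t) = 1 - 2·sin(3·t) et en substituant t = -pi/6, nous trouvons x = 3.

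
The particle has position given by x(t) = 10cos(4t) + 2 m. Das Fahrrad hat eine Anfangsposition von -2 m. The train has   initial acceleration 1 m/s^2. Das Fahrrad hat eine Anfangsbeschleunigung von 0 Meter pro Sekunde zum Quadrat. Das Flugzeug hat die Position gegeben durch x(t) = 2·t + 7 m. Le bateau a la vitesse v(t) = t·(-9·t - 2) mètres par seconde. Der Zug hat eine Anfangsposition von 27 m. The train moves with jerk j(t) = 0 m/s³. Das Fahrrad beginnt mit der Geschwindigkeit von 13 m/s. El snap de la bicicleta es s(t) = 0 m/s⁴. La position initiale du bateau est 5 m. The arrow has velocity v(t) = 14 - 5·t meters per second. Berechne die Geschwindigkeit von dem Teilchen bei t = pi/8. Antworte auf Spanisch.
Para resolver esto, necesitamos tomar 1 derivada de nuestra ecuación de la posición x(t) = 10·cos(4·t) + 2. La derivada de la posición da la velocidad: v(t) = -40·sin(4·t). Usando v(t) = -40·sin(4·t) y sustituyendo t = pi/8, encontramos v = -40.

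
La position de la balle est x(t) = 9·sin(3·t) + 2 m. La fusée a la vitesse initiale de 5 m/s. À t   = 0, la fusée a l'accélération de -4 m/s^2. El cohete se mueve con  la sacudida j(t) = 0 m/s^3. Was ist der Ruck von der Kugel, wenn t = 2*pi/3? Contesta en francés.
Nous devons dériver notre équation de la position x(t) = 9·sin(3·t) + 2 3 fois. La dérivée de la position donne la vitesse: v(t) = 27·cos(3·t). En prenant d/dt de v(t), nous trouvons a(t) = -81·sin(3·t). La dérivée de l'accélération donne le jerk: j(t) = -243·cos(3·t). En utilisant j(t) = -243·cos(3·t) et en substituant t = 2*pi/3, nous trouvons j = -243.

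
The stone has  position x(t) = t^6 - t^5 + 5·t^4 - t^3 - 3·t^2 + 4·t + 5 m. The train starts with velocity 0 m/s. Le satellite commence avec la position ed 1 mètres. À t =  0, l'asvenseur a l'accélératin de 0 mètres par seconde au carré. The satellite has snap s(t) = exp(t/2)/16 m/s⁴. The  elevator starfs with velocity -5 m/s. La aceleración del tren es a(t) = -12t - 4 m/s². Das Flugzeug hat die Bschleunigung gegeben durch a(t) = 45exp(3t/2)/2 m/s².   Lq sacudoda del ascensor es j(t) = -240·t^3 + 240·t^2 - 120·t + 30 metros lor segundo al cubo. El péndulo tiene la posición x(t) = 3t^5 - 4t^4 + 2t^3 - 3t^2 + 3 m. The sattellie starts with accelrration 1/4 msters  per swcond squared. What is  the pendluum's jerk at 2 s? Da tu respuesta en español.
Para resolver esto, necesitamos tomar 3 derivadas de nuestra ecuación de la posición x(t) = 3·t^5 - 4·t^4 + 2·t^3 - 3·t^2 + 3. Derivando la posición, obtenemos la velocidad: v(t) = 15·t^4 - 16·t^3 + 6·t^2 - 6·t. La derivada de la velocidad da la aceleración: a(t) = 60·t^3 - 48·t^2 + 12·t - 6. La derivada de la aceleración da la sacudida: j(t) = 180·t^2 - 96·t + 12. Usando j(t) = 180·t^2 - 96·t + 12 y sustituyendo t = 2, encontramos j = 540.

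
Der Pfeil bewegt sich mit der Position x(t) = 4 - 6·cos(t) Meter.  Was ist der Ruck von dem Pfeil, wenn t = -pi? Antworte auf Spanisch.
Debemos derivar nuestra ecuación de la posición x(t) = 4 - 6·cos(t) 3 veces. Tomando d/dt de x(t), encontramos v(t) = 6·sin(t). La derivada de la velocidad da la aceleración: a(t) = 6·cos(t). La derivada de la aceleración da la sacudida: j(t) = -6·sin(t). Usando j(t) = -6·sin(t) y sustituyendo t = -pi, encontramos j = 0.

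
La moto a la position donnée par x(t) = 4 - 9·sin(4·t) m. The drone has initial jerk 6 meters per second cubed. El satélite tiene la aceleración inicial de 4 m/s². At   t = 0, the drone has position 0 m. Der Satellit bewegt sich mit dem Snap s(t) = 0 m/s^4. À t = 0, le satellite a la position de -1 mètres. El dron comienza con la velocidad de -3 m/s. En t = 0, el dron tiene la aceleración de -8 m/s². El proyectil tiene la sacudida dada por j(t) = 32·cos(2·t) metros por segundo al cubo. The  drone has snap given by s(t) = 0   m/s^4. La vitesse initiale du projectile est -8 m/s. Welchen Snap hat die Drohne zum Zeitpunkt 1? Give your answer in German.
Aus der Gleichung für den Snap s(t) = 0, setzen wir t = 1 ein und erhalten s = 0.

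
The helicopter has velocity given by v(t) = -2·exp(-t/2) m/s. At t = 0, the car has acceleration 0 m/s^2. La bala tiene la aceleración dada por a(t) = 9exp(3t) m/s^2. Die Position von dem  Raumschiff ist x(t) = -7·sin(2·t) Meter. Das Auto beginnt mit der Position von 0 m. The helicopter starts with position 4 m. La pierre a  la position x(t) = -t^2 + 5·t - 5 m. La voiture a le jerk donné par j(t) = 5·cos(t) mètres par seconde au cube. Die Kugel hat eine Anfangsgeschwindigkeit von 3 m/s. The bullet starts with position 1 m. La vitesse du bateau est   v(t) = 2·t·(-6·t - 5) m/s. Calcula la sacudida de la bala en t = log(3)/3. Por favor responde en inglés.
To solve this, we need to take 1 derivative of our acceleration equation a(t) = 9·exp(3·t). Taking d/dt of a(t), we find j(t) = 27·exp(3·t). From the given jerk equation j(t) = 27·exp(3·t), we substitute t = log(3)/3 to get j = 81.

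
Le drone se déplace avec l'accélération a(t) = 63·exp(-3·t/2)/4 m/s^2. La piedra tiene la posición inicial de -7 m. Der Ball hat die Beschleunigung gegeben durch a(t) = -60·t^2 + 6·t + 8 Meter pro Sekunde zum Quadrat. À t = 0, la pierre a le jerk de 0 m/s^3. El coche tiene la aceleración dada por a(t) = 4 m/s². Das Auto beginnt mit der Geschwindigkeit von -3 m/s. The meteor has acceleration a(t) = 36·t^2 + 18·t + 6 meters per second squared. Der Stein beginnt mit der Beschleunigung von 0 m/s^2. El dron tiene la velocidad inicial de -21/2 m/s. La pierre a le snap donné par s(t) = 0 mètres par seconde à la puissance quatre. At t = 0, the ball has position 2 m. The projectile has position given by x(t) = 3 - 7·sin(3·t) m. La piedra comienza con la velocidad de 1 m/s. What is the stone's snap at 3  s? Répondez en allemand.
Wir haben den Snap s(t) = 0. Durch Einsetzen von t = 3: s(3) = 0.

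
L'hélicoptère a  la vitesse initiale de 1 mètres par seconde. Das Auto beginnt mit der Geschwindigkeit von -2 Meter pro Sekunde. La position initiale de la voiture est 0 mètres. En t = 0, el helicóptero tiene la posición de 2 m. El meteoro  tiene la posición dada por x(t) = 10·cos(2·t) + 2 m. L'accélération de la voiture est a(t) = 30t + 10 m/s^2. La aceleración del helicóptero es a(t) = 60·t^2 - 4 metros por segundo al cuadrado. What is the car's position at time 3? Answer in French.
Nous devons intégrer notre équation de l'accélération a(t) = 30·t + 10 2 fois. En intégrant l'accélération et en utilisant la condition initiale v(0) = -2, nous obtenons v(t) = 15·t^2 + 10·t - 2. En prenant ∫v(t)dt et en appliquant x(0) = 0, nous trouvons x(t) = 5·t^3 + 5·t^2 - 2·t. En utilisant x(t) = 5·t^3 + 5·t^2 - 2·t et en substituant t = 3, nous trouvons x = 174.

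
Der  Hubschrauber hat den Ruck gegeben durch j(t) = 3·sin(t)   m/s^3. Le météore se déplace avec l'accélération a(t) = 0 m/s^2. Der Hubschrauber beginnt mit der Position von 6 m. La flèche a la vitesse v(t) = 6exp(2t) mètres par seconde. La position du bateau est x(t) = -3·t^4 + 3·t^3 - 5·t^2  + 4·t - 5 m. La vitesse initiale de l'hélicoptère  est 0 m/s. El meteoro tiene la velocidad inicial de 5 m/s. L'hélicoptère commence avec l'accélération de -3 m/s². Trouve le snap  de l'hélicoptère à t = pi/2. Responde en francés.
Nous devons dériver notre équation du jerk j(t) = 3·sin(t) 1 fois. En dérivant le jerk, nous obtenons le snap: s(t) = 3·cos(t). Nous avons le snap s(t) = 3·cos(t). En substituant t = pi/2: s(pi/2) = 0.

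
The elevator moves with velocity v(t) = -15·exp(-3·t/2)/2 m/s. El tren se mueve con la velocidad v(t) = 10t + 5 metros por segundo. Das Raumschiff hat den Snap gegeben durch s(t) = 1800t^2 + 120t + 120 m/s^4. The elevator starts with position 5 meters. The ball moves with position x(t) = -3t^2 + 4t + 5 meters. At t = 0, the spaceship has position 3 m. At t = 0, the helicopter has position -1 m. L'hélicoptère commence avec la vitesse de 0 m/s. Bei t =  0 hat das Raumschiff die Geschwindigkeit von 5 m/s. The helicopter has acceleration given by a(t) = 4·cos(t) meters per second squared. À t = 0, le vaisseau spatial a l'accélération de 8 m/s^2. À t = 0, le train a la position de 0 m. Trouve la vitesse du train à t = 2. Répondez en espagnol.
Usando v(t) = 10·t + 5 y sustituyendo t = 2, encontramos v = 25.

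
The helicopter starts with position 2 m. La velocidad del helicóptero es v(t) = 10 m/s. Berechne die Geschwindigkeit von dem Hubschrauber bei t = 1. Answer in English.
We have velocity v(t) = 10. Substituting t = 1: v(1) = 10.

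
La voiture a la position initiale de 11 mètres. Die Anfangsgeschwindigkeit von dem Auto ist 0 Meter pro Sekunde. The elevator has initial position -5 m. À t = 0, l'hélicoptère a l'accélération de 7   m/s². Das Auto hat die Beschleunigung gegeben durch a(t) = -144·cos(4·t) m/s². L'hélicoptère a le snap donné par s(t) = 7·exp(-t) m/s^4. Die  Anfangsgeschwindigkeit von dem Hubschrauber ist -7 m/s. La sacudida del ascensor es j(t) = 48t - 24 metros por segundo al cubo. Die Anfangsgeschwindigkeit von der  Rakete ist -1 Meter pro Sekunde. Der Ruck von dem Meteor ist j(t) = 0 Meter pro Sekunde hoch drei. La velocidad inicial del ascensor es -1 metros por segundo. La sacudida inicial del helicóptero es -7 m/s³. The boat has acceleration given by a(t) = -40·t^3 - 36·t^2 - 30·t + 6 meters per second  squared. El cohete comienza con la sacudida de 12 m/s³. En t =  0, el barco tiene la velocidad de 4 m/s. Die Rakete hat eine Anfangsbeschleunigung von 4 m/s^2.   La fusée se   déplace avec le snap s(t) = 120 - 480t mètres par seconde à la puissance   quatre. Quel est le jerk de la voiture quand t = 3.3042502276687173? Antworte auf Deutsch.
Wir müssen unsere Gleichung für die Beschleunigung a(t) = -144·cos(4·t) 1-mal ableiten. Mit d/dt von a(t) finden wir j(t) = 576·sin(4·t). Mit j(t) = 576·sin(4·t) und Einsetzen von t = 3.3042502276687173, finden wir j = 348.876319205253.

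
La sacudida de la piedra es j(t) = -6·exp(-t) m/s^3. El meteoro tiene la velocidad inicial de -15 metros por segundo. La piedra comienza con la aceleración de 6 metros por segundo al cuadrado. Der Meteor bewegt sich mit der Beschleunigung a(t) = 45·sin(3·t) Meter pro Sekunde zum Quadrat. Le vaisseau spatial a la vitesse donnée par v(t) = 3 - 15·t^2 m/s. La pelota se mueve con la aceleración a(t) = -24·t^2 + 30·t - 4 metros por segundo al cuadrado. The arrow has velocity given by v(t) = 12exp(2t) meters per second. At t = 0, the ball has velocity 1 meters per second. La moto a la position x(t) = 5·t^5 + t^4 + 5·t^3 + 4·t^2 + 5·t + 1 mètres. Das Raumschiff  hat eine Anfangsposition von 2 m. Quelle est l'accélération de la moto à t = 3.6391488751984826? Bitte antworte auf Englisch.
Starting from position x(t) = 5·t^5 + t^4 + 5·t^3 + 4·t^2 + 5·t + 1, we take 2 derivatives. Differentiating position, we get velocity: v(t) = 25·t^4 + 4·t^3 + 15·t^2 + 8·t + 5. The derivative of velocity gives acceleration: a(t) = 100·t^3 + 12·t^2 + 30·t + 8. From the given acceleration equation a(t) = 100·t^3 + 12·t^2 + 30·t + 8, we substitute t = 3.6391488751984826 to get a = 5095.56739273301.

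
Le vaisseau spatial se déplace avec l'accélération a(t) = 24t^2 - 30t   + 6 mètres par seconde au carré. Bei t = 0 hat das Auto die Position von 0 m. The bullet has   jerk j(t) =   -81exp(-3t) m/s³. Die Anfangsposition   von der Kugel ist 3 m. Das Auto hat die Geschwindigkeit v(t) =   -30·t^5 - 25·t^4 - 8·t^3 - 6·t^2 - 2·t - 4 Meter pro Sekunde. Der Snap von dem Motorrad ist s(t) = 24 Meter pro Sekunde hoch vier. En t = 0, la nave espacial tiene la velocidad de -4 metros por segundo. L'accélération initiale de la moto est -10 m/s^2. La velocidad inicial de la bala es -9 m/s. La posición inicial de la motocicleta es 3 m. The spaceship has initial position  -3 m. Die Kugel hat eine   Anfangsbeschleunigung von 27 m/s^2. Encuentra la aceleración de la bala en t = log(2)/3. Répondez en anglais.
To find the answer, we compute 1 integral of j(t) = -81·exp(-3·t). Finding the antiderivative of j(t) and using a(0) = 27: a(t) = 27·exp(-3·t). From the given acceleration equation a(t) = 27·exp(-3·t), we substitute t = log(2)/3 to get a = 27/2.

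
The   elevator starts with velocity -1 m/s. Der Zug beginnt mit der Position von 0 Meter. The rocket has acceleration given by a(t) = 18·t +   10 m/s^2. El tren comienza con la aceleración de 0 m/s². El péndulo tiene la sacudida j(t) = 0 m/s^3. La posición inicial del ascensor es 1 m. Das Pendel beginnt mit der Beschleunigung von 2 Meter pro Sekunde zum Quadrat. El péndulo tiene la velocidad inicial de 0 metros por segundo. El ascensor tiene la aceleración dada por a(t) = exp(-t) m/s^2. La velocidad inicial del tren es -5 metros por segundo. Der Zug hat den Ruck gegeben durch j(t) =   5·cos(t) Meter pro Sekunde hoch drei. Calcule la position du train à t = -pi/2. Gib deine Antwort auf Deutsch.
Um dies zu lösen, müssen wir 3 Stammfunktionen unserer Gleichung für den Ruck j(t) = 5·cos(t) finden. Durch Integration von dem Ruck und Verwendung der Anfangsbedingung a(0) = 0, erhalten wir a(t) = 5·sin(t). Durch Integration von der Beschleunigung und Verwendung der Anfangsbedingung v(0) = -5, erhalten wir v(t) = -5·cos(t). Das Integral von der Geschwindigkeit, mit x(0) = 0, ergibt die Position: x(t) = -5·sin(t). Wir haben die Position x(t) = -5·sin(t). Durch Einsetzen von t = -pi/2: x(-pi/2) = 5.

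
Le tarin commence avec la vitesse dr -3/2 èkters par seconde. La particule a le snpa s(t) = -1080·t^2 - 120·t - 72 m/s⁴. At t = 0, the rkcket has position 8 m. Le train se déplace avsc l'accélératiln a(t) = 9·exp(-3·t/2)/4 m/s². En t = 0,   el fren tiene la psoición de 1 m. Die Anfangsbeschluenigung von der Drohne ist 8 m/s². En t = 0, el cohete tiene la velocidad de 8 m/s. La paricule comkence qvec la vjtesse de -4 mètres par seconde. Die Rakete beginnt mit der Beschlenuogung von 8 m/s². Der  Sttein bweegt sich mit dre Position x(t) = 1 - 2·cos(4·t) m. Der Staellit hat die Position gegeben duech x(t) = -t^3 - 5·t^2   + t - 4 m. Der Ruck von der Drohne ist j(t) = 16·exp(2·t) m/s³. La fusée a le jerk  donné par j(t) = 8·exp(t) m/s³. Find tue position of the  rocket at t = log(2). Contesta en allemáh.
Wir müssen das Integral unserer Gleichung für den Ruck j(t) = 8·exp(t) 3-mal finden. Mit ∫j(t)dt und Anwendung von a(0) = 8, finden wir a(t) = 8·exp(t). Mit ∫a(t)dt und Anwendung von v(0) = 8, finden wir v(t) = 8·exp(t). Die Stammfunktion von der Geschwindigkeit, mit x(0) = 8, ergibt die Position: x(t) = 8·exp(t). Aus der Gleichung für die Position x(t) = 8·exp(t), setzen wir t = log(2) ein und erhalten x = 16.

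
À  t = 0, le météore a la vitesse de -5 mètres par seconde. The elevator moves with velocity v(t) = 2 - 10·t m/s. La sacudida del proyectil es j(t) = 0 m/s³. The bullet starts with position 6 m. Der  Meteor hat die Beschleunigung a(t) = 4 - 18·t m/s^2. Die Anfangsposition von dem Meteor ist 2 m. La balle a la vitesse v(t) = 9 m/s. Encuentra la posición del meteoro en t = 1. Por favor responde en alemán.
Ausgehend von der Beschleunigung a(t) = 4 - 18·t, nehmen wir 2 Integrale. Durch Integration von der Beschleunigung und Verwendung der Anfangsbedingung v(0) = -5, erhalten wir v(t) = -9·t^2 + 4·t - 5. Mit ∫v(t)dt und Anwendung von x(0) = 2, finden wir x(t) = -3·t^3 + 2·t^2 - 5·t + 2. Aus der Gleichung für die Position x(t) = -3·t^3 + 2·t^2 - 5·t + 2, setzen wir t = 1 ein und erhalten x = -4.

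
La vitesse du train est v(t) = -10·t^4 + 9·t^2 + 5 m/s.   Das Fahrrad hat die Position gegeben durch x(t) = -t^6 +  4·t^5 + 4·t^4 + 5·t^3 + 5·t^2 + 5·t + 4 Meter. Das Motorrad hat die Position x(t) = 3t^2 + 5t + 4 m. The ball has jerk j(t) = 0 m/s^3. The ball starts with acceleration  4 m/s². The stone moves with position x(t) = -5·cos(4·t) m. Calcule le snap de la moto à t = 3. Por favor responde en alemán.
Um dies zu lösen, müssen wir 4 Ableitungen unserer Gleichung für die Position x(t) = 3·t^2 + 5·t + 4 nehmen. Mit d/dt von x(t) finden wir v(t) = 6·t + 5. Mit d/dt von v(t) finden wir a(t) = 6. Die Ableitung von der Beschleunigung ergibt den Ruck: j(t) = 0. Die Ableitung von dem Ruck ergibt den Snap: s(t) = 0. Mit s(t) = 0 und Einsetzen von t = 3, finden wir s = 0.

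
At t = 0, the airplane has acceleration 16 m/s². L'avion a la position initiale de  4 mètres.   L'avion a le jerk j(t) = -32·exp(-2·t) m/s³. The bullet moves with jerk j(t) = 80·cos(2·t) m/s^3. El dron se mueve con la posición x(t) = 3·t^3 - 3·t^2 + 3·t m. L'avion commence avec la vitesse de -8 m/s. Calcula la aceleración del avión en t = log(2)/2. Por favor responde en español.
Necesitamos integrar nuestra ecuación de la sacudida j(t) = -32·exp(-2·t) 1 vez. La integral de la sacudida, con a(0) = 16, da la aceleración: a(t) = 16·exp(-2·t). De la ecuación de la aceleración a(t) = 16·exp(-2·t), sustituimos t = log(2)/2 para obtener a = 8.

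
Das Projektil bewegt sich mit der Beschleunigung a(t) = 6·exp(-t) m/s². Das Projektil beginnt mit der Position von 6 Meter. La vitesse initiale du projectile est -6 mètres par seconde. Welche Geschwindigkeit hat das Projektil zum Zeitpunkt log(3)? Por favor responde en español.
Debemos encontrar la integral de nuestra ecuación de la aceleración a(t) = 6·exp(-t) 1 vez. La integral de la aceleración es la velocidad. Usando v(0) = -6, obtenemos v(t) = -6·exp(-t). Usando v(t) = -6·exp(-t) y sustituyendo t = log(3), encontramos v = -2.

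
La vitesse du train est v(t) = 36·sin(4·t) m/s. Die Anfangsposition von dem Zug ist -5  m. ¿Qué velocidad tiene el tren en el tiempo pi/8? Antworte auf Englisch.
From the given velocity equation v(t) = 36·sin(4·t), we substitute t = pi/8 to get v = 36.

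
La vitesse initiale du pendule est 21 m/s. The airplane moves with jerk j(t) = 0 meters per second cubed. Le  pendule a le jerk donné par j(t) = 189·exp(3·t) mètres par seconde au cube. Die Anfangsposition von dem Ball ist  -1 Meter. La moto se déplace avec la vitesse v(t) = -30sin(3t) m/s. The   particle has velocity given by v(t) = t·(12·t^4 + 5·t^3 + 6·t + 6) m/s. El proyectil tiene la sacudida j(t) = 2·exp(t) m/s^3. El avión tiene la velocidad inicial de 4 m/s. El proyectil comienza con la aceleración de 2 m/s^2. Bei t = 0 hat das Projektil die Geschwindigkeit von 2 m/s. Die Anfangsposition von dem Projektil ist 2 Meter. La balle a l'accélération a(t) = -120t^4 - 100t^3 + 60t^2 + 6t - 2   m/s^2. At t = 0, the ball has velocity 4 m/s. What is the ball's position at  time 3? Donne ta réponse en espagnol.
Necesitamos integrar nuestra ecuación de la aceleración a(t) = -120·t^4 - 100·t^3 + 60·t^2 + 6·t - 2 2 veces. Tomando ∫a(t)dt y aplicando v(0) = 4, encontramos v(t) = -24·t^5 - 25·t^4 + 20·t^3 + 3·t^2 - 2·t + 4. La integral de la velocidad es la posición. Usando x(0) = -1, obtenemos x(t) = -4·t^6 - 5·t^5 + 5·t^4 + t^3 - t^2 + 4·t - 1. Tenemos la posición x(t) = -4·t^6 - 5·t^5 + 5·t^4 + t^3 - t^2 + 4·t - 1. Sustituyendo t = 3: x(3) = -3697.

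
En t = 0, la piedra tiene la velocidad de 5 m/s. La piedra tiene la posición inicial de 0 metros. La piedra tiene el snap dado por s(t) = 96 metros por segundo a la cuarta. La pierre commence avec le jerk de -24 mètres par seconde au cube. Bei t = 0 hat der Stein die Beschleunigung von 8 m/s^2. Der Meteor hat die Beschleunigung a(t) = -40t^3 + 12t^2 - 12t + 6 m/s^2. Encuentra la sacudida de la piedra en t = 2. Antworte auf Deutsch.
Ausgehend von dem Snap s(t) = 96, nehmen wir 1 Integral. Mit ∫s(t)dt und Anwendung von j(0) = -24, finden wir j(t) = 96·t - 24. Mit j(t) = 96·t - 24 und Einsetzen von t = 2, finden wir j = 168.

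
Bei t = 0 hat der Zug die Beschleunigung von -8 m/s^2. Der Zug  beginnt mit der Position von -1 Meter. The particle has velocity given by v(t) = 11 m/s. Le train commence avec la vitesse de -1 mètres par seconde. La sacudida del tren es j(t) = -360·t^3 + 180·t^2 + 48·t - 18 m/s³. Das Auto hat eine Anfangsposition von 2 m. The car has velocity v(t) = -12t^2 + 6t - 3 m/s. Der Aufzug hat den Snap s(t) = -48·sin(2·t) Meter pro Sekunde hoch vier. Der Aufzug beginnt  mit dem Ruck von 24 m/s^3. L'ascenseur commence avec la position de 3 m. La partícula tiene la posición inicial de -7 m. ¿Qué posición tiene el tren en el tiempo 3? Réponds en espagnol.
Para resolver esto, necesitamos tomar 3 antiderivadas de nuestra ecuación de la sacudida j(t) = -360·t^3 + 180·t^2 + 48·t - 18. La integral de la sacudida es la aceleración. Usando a(0) = -8, obtenemos a(t) = -90·t^4 + 60·t^3 + 24·t^2 - 18·t - 8. La integral de la aceleración es la velocidad. Usando v(0) = -1, obtenemos v(t) = -18·t^5 + 15·t^4 + 8·t^3 - 9·t^2 - 8·t - 1. La antiderivada de la velocidad, con x(0) = -1, da la posición: x(t) = -3·t^6 + 3·t^5 + 2·t^4 - 3·t^3 - 4·t^2 - t - 1. Usando x(t) = -3·t^6 + 3·t^5 + 2·t^4 - 3·t^3 - 4·t^2 - t - 1 y sustituyendo t = 3, encontramos x = -1417.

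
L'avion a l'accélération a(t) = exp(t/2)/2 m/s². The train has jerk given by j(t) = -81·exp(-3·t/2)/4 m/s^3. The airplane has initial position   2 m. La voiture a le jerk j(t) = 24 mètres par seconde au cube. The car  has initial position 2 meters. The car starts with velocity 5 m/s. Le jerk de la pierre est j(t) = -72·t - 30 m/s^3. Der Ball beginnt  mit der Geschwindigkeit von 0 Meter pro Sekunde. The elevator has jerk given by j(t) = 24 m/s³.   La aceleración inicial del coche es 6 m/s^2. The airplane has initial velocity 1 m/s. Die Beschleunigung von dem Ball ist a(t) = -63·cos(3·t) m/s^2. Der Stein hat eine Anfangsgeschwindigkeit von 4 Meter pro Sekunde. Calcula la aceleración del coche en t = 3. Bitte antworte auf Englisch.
To solve this, we need to take 1 integral of our jerk equation j(t) = 24. Finding the integral of j(t) and using a(0) = 6: a(t) = 24·t + 6. Using a(t) = 24·t + 6 and substituting t = 3, we find a = 78.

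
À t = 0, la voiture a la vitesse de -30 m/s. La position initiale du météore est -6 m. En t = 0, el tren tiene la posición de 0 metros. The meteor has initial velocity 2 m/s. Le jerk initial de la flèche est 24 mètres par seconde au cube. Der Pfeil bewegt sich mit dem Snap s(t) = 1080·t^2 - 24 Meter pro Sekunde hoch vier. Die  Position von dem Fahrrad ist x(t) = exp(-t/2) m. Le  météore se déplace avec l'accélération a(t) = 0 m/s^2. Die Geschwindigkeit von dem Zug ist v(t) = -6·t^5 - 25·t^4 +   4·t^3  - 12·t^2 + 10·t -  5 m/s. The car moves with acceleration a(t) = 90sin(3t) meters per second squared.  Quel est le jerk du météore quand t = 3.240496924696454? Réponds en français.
Pour résoudre ceci, nous devons prendre 1 dérivée de notre équation de l'accélération a(t) = 0. La dérivée de l'accélération donne le jerk: j(t) = 0. De l'équation du jerk j(t) = 0, nous substituons t = 3.240496924696454 pour obtenir j = 0.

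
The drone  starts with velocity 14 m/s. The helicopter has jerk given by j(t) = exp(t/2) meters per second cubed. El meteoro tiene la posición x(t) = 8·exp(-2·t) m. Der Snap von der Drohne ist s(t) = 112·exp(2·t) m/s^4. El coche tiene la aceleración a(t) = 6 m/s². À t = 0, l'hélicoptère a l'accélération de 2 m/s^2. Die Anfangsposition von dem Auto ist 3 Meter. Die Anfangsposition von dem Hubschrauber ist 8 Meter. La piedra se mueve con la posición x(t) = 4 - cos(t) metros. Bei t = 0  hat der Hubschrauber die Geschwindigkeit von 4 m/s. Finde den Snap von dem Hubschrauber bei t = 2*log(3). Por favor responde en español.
Para resolver esto, necesitamos tomar 1 derivada de nuestra ecuación de la sacudida j(t) = exp(t/2). Tomando d/dt de j(t), encontramos s(t) = exp(t/2)/2. De la ecuación del snap s(t) = exp(t/2)/2, sustituimos t = 2*log(3) para obtener s = 3/2.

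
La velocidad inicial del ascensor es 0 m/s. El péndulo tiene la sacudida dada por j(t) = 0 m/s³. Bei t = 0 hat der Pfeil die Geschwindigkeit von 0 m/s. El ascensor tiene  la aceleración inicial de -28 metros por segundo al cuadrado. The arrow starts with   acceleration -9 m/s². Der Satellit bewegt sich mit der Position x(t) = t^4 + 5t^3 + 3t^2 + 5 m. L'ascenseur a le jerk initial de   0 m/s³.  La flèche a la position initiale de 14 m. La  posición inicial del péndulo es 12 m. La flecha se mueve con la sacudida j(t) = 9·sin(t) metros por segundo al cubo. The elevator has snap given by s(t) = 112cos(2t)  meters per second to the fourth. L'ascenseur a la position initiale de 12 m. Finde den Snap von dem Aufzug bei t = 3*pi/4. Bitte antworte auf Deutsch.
Mit s(t) = 112·cos(2·t) und Einsetzen von t = 3*pi/4, finden wir s = 0.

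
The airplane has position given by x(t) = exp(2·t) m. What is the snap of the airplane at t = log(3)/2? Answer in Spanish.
Debemos derivar nuestra ecuación de la posición x(t) = exp(2·t) 4 veces. Derivando la posición, obtenemos la velocidad: v(t) = 2·exp(2·t). La derivada de la velocidad da la aceleración: a(t) = 4·exp(2·t). La derivada de la aceleración da la sacudida: j(t) = 8·exp(2·t). Derivando la sacudida, obtenemos el snap: s(t) = 16·exp(2·t). Tenemos el snap s(t) = 16·exp(2·t). Sustituyendo t = log(3)/2: s(log(3)/2) = 48.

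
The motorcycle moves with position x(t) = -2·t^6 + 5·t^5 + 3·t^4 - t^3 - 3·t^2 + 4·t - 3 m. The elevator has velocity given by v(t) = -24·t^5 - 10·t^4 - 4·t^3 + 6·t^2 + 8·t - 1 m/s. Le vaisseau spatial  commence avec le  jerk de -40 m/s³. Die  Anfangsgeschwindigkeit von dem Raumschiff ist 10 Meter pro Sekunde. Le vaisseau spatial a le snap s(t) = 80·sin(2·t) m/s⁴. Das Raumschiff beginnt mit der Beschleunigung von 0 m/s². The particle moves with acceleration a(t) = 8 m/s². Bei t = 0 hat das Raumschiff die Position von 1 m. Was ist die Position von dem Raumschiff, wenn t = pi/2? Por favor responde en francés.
Nous devons trouver l'intégrale de notre équation du snap s(t) = 80·sin(2·t) 4 fois. En intégrant le snap et en utilisant la condition initiale j(0) = -40, nous obtenons j(t) = -40·cos(2·t). En intégrant le jerk et en utilisant la condition initiale a(0) = 0, nous obtenons a(t) = -20·sin(2·t). La primitive de l'accélération, avec v(0) = 10, donne la vitesse: v(t) = 10·cos(2·t). La primitive de la vitesse est la position. En utilisant x(0) = 1, nous obtenons x(t) = 5·sin(2·t) + 1. Nous avons la position x(t) = 5·sin(2·t) + 1. En substituant t = pi/2: x(pi/2) = 1.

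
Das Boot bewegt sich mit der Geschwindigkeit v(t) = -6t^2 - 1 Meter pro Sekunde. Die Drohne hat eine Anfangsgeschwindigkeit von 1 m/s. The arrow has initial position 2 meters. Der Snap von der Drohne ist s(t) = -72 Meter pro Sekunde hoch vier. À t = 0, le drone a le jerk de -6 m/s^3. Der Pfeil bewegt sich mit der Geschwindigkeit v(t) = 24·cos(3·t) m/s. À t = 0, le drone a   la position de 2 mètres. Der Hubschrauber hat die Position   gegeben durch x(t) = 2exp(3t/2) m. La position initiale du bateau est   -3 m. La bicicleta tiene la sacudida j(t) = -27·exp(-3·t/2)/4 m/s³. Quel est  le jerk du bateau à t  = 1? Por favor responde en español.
Partiendo de la velocidad v(t) = -6·t^2 - 1, tomamos 2 derivadas. Tomando d/dt de v(t), encontramos a(t) = -12·t. La derivada de la aceleración da la sacudida: j(t) = -12. Tenemos la sacudida j(t) = -12. Sustituyendo t = 1: j(1) = -12.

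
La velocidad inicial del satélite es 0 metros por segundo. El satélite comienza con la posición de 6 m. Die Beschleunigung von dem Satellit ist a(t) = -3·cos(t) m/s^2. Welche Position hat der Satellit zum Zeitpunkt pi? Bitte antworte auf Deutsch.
Wir müssen unsere Gleichung für die Beschleunigung a(t) = -3·cos(t) 2-mal integrieren. Durch Integration von der Beschleunigung und Verwendung der Anfangsbedingung v(0) = 0, erhalten wir v(t) = -3·sin(t). Die Stammfunktion von der Geschwindigkeit ist die Position. Mit x(0) = 6 erhalten wir x(t) = 3·cos(t) + 3. Wir haben die Position x(t) = 3·cos(t) + 3. Durch Einsetzen von t = pi: x(pi) = 0.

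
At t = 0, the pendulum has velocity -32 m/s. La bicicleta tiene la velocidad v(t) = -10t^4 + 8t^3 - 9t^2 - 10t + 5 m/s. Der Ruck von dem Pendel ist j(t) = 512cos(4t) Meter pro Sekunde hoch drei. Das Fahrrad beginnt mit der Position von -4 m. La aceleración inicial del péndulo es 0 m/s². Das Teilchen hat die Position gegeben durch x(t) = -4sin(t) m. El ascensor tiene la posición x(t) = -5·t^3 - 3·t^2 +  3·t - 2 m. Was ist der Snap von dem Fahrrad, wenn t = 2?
Wir müssen unsere Gleichung für die Geschwindigkeit v(t) = -10·t^4 + 8·t^3 - 9·t^2 - 10·t + 5 3-mal ableiten. Mit d/dt von v(t) finden wir a(t) = -40·t^3 + 24·t^2 - 18·t - 10. Die Ableitung von der Beschleunigung ergibt den Ruck: j(t) = -120·t^2 + 48·t - 18. Durch Ableiten von dem Ruck erhalten wir den Snap: s(t) = 48 - 240·t. Aus der Gleichung für den Snap s(t) = 48 - 240·t, setzen wir t = 2 ein und erhalten s = -432.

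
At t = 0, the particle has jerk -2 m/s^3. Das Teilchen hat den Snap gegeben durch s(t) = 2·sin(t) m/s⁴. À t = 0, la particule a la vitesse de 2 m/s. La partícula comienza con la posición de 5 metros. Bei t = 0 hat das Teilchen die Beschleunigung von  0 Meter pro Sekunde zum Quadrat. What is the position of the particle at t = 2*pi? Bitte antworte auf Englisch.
To solve this, we need to take 4 integrals of our snap equation s(t) = 2·sin(t). The antiderivative of snap is jerk. Using j(0) = -2, we get j(t) = -2·cos(t). The integral of jerk is acceleration. Using a(0) = 0, we get a(t) = -2·sin(t). The antiderivative of acceleration is velocity. Using v(0) = 2, we get v(t) = 2·cos(t). The antiderivative of velocity, with x(0) = 5, gives position: x(t) = 2·sin(t) + 5. We have position x(t) = 2·sin(t) + 5. Substituting t = 2*pi: x(2*pi) = 5.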